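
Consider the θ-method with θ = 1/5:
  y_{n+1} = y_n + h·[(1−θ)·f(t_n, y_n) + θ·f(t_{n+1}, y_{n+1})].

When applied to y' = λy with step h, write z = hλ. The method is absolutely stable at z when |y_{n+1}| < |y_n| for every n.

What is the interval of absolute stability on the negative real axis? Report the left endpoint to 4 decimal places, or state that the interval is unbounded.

On y'=λy, z=hλ:
  y_{n+1} = y_n + z·[4/5·y_n + 1/5·y_{n+1}] ⇒ (1 − 1/5z)y_{n+1} = (1 + 4/5z)y_n
  R(z) = (1 + 4/5z)/(1 − 1/5z).

Boundary: |R(x)|=1, x<0.
x=-1.49: |R|=0.1479
R=−1: 1+4/5x = −1+1/5x ⇒ -3/5x=2 ⇒ x=2/(-3/5)=-3.3333
Confirm numerically:
  x=-3.260: |R|=0.97337 <1
  x=-3.052: |R|=0.89518 <1
  x=-1.760: |R|=0.30178 <1
  x=-3.917: |R|=1.19637 >1
  x=-3.913: |R|=1.19511 >1
  x=-3.463: |R|=1.04596 >1
So |R|<1 on (-3.3333, 0).

(-3.3333, 0).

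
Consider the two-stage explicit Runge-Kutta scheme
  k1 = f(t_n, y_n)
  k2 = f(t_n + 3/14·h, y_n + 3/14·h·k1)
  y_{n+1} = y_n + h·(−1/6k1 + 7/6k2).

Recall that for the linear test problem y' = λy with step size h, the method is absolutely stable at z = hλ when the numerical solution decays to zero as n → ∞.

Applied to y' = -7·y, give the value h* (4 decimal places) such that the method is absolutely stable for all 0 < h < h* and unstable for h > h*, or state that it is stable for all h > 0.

Test eqn y'=λy, z=hλ:
  k1=λy_n ⇒ h·k1=z·y_n;  k2=λ(1+3/14z)y_n ⇒ h·k2=z(1+3/14z)y_n
  y_{n+1}/y_n = 1 − 1/6z + 7/6z(1+3/14z) = 1 + z + 1/4z²
  ⇒ R(z) = 1 + z + 1/4z².

Boundary: |R(x)|=1, x<0.
x=-0.47: |R|=0.5852
R=1: x+1/4x²=0 ⇒ x=−4=-4.0000; min R=1−1/(4·1/4)=0.0000>−1
Confirm numerically:
  x=-2.868: |R|=0.18836 <1
  x=-2.723: |R|=0.13068 <1
  x=-2.526: |R|=0.06917 <1
  x=-4.420: |R|=1.46410 >1
  x=-4.355: |R|=1.38651 >1
So |R|<1 on (-4.0000, 0).

(-4.0000,0); λ=-7 ⇒ h* = (4)/7 = 0.5714.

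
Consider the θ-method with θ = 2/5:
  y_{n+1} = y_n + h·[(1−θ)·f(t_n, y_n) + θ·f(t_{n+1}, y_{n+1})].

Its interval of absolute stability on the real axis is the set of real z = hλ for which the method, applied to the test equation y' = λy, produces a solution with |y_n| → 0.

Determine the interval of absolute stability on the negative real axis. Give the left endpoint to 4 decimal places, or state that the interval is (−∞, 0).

Set f=λy, z=hλ:
  y_{n+1} = y_n + z·[3/5·y_n + 2/5·y_{n+1}] ⇒ (1 − 2/5z)y_{n+1} = (1 + 3/5z)y_n
  R(z) = (1 + 3/5z)/(1 − 2/5z).

Solve |R(x)|<1 on ℝ⁻.
x=-1.72: |R|=0.0190
R=−1: 1+3/5x = −1+2/5x ⇒ -1/5x=2 ⇒ x=2/(-1/5)=-10.0000
Confirm numerically:
  x=-8.877: |R|=0.95065 <1
  x=-8.199: |R|=0.91583 <1
  x=-6.831: |R|=0.83019 <1
  x=-5.298: |R|=0.69851 <1
  x=-10.300: |R|=1.01172 >1
  x=-10.111: |R|=1.00440 >1
Interval (-10.0000, 0).

(-10.0000, 0).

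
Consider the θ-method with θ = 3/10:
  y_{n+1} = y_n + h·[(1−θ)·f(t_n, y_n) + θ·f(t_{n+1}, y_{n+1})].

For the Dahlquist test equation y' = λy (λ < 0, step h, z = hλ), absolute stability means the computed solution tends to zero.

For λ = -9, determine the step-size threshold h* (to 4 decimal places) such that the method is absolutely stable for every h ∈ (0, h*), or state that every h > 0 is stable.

Test eqn y'=λy, z=hλ:
  y_{n+1} = y_n + z·[7/10·y_n + 3/10·y_{n+1}] ⇒ (1 − 3/10z)y_{n+1} = (1 + 7/10z)y_n
  R(z) = (1 + 7/10z)/(1 − 3/10z).

Need |R(x)|<1, x<0.
x=-1.34: |R|=0.0442
R=−1: 1+7/10x = −1+3/10x ⇒ -2/5x=2 ⇒ x=2/(-2/5)=-5.0000
Confirm numerically:
  x=-4.917: |R|=0.98659 <1
  x=-2.617: |R|=0.46602 <1
  x=-2.228: |R|=0.33541 <1
  x=-5.390: |R|=1.05961 >1
  x=-5.174: |R|=1.02727 >1
Stable set (-5.0000, 0).

(-5.0000,0); λ=-9 ⇒ h* = (5)/9 = 0.5556.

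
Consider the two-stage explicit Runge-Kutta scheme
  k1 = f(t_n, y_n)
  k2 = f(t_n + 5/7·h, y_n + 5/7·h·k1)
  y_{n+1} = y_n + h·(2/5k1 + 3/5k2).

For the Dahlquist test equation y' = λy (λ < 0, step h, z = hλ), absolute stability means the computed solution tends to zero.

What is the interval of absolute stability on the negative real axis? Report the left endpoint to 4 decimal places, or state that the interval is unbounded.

With y'=λy (z=hλ):
  k1=λy_n ⇒ h·k1=z·y_n;  k2=λ(1+5/7z)y_n ⇒ h·k2=z(1+5/7z)y_n
  y_{n+1}/y_n = 1 + 2/5z + 3/5z(1+5/7z) = 1 + z + 3/7z²
  so R(z) = 1 + z + 3/7z².

Boundary: |R(x)|=1, x<0.
x=-0.41: |R|=0.6620
R=1: x+3/7x²=0 ⇒ x=−7/3=-2.3333; min R=1−1/(4·3/7)=0.4167>−1
Confirm numerically:
  x=-1.545: |R|=0.47801 <1
  x=-1.254: |R|=0.41994 <1
  x=-1.176: |R|=0.41670 <1
  x=-2.808: |R|=1.57123 >1
  x=-2.573: |R|=1.26428 >1
  x=-2.376: |R|=1.04345 >1
Stable set (-2.3333, 0).

z∈(-2.3333,0).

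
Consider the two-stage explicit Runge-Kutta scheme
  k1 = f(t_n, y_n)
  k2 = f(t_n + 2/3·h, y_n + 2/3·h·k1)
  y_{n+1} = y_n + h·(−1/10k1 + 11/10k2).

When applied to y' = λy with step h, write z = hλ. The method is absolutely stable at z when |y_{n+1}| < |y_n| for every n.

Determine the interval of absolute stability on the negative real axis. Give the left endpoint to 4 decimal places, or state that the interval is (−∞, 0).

(-1.3636, 0).

Test eqn y'=λy, z=hλ:
  k1=λy_n ⇒ h·k1=z·y_n;  k2=λ(1+2/3z)y_n ⇒ h·k2=z(1+2/3z)y_n
  y_{n+1}/y_n = 1 − 1/10z + 11/10z(1+2/3z) = 1 + z + 11/15z²
  R(z) = 1 + z + 11/15z².

Find x<0 with |R(x)|<1.
x=-0.54: |R|=0.6738
R=1: x+11/15x²=0 ⇒ x=−15/11=-1.3636; min R=1−1/(4·11/15)=0.6591>−1
Confirm numerically:
  x=-1.064: |R|=0.76620 <1
  x=-1.054: |R|=0.76067 <1
  x=-1.016: |R|=0.74099 <1
  x=-0.989: |R|=0.72829 <1
  x=-1.752: |R|=1.49897 >1
  x=-1.647: |R|=1.34225 >1
  x=-1.632: |R|=1.32118 >1
So |R|<1 on (-1.3636, 0).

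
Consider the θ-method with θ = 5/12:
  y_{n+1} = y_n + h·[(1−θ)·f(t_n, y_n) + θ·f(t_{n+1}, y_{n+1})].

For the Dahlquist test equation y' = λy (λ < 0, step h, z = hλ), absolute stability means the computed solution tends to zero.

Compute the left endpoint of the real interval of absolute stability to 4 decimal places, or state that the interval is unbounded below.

On y'=λy, z=hλ:
  y_{n+1} = y_n + z·[7/12·y_n + 5/12·y_{n+1}] ⇒ (1 − 5/12z)y_{n+1} = (1 + 7/12z)y_n
  Hence R(z) = (1 + 7/12z)/(1 − 5/12z).

Solve |R(x)|<1 on ℝ⁻.
x=-1.65: |R|=0.0222
R=−1: 1+7/12x = −1+5/12x ⇒ -1/6x=2 ⇒ x=2/(-1/6)=-12.0000
Confirm numerically:
  x=-10.441: |R|=0.95144 <1
  x=-9.488: |R|=0.91548 <1
  x=-9.437: |R|=0.91339 <1
  x=-5.078: |R|=0.62974 <1
  x=-12.367: |R|=1.00994 >1
  x=-12.343: |R|=1.00931 >1
  x=-12.098: |R|=1.00270 >1
Stable set (-12.0000, 0).

z* = -12.0000.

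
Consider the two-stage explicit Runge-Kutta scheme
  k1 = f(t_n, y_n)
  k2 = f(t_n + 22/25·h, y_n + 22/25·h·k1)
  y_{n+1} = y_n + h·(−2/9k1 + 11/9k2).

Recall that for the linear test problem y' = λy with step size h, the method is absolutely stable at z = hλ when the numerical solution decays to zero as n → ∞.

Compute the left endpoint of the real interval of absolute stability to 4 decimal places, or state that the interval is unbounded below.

left endpoint -0.9298.

Test eqn y'=λy, z=hλ:
  k1=λy_n ⇒ h·k1=z·y_n;  k2=λ(1+22/25z)y_n ⇒ h·k2=z(1+22/25z)y_n
  y_{n+1}/y_n = 1 − 2/9z + 11/9z(1+22/25z) = 1 + z + 242/225z²
  Hence R(z) = 1 + z + 242/225z².

Need |R(x)|<1, x<0.
x=-0.84: |R|=0.9189
R=1: x+242/225x²=0 ⇒ x=−225/242=-0.9298; min R=1−1/(4·242/225)=0.7676>−1
Confirm numerically:
  x=-0.845: |R|=0.92297 <1
  x=-0.701: |R|=0.82753 <1
  x=-0.563: |R|=0.77792 <1
  x=-1.070: |R|=1.16140 >1
  x=-1.015: |R|=1.09306 >1
So |R|<1 on (-0.9298, 0).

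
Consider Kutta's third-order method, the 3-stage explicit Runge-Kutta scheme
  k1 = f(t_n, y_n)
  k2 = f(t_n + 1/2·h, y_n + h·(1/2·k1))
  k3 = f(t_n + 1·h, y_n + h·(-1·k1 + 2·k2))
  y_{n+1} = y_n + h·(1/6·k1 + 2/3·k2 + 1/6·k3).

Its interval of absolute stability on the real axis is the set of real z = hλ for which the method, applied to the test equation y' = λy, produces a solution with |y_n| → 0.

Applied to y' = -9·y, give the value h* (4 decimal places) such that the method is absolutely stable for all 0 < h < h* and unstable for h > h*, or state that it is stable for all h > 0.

Test eqn y'=λy, z=hλ:
  order 3, 3-stage ⇒ R(z)=1+z+z^2/2+z^3/6
  (e.g. R(-0.38)=0.68305, |R|=0.68305)

Need |R(x)|<1, x<0.
x=-0.38: |R|=0.6831
|R(-2.06)|=0.3952 |R(-1.77)|=0.1278 |R(-0.57)|=0.5616
Bisect:
  x_lo=-3.2277 |R|=2.6230  x_hi=-0.3851 |R|=0.6795
  mid=-1.80640 |R|=0.15727 →hi
  mid=-2.51705 |R|=1.00709 →lo
  mid=-2.16173 |R|=0.50884 →hi
  mid=-2.33939 |R|=0.73683 →hi
  mid=-2.42822 |R|=0.86632 →hi
  mid=-2.47263 |R|=0.93525 →hi
  mid=-2.49484 |R|=0.97080 →hi
  mid=-2.50594 |R|=0.98885 →hi
  mid=-2.51149 |R|=0.99794 →hi
  ...
  [-2.51288,-2.51271] ⇒ x*=-2.5127
Stable set (-2.5127, 0).

(-2.5127,0); λ=-9 ⇒ h* = 0.2792.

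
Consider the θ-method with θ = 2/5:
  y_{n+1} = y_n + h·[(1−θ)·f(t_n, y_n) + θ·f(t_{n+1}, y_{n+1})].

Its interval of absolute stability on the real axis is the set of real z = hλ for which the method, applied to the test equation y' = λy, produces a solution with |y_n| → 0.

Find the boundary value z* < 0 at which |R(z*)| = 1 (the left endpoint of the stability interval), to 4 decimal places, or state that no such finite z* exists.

With y'=λy (z=hλ):
  y_{n+1} = y_n + z·[3/5·y_n + 2/5·y_{n+1}] ⇒ (1 − 2/5z)y_{n+1} = (1 + 3/5z)y_n
  R(z) = (1 + 3/5z)/(1 − 2/5z).

Boundary: |R(x)|=1, x<0.
x=-1.07: |R|=0.2507
R=−1: 1+3/5x = −1+2/5x ⇒ -1/5x=2 ⇒ x=2/(-1/5)=-10.0000
Confirm numerically:
  x=-9.474: |R|=0.97804 <1
  x=-8.528: |R|=0.93326 <1
  x=-8.526: |R|=0.93316 <1
  x=-6.846: |R|=0.83126 <1
  x=-10.317: |R|=1.01237 >1
  x=-10.023: |R|=1.00092 >1
Stable set (-10.0000, 0).

left endpoint -10.0000.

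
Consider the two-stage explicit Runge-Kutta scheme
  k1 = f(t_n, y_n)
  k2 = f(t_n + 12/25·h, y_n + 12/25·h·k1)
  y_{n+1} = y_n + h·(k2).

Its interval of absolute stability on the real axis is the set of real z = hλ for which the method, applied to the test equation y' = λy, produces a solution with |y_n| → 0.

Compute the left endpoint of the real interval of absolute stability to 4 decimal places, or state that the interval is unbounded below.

left endpoint -2.0833.

With y'=λy (z=hλ):
  k1=λy_n ⇒ h·k1=z·y_n;  k2=λ(1+12/25z)y_n ⇒ h·k2=z(1+12/25z)y_n
  y_{n+1}/y_n = 1 + z(1+12/25z) = 1 + z + 12/25z²
  R(z) = 1 + z + 12/25z².

Need |R(x)|<1, x<0.
x=-1.29: |R|=0.5088
R=1: x+12/25x²=0 ⇒ x=−25/12=-2.0833; min R=1−1/(4·12/25)=0.4792>−1
Confirm numerically:
  x=-1.369: |R|=0.53060 <1
  x=-1.263: |R|=0.50268 <1
  x=-1.178: |R|=0.48809 <1
  x=-2.394: |R|=1.35699 >1
  x=-2.260: |R|=1.19165 >1
So |R|<1 on (-2.0833, 0).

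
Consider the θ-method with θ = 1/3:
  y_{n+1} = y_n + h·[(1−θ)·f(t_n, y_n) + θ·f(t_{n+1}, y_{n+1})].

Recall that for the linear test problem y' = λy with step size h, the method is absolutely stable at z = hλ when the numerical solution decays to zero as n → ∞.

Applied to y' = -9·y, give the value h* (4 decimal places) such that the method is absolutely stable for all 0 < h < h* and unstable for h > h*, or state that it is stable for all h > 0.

(-6.0000,0); λ=-9 ⇒ h* = (6)/9 = 0.6667.

On y'=λy, z=hλ:
  y_{n+1} = y_n + z·[2/3·y_n + 1/3·y_{n+1}] ⇒ (1 − 1/3z)y_{n+1} = (1 + 2/3z)y_n
  R(z) = (1 + 2/3z)/(1 − 1/3z).

Need |R(x)|<1, x<0.
x=-1.5: |R|=0.0000
R=−1: 1+2/3x = −1+1/3x ⇒ -1/3x=2 ⇒ x=2/(-1/3)=-6.0000
Confirm numerically:
  x=-3.720: |R|=0.66071 <1
  x=-3.041: |R|=0.51018 <1
  x=-2.764: |R|=0.43858 <1
  x=-6.587: |R|=1.06123 >1
  x=-6.543: |R|=1.05690 >1
  x=-6.162: |R|=1.01768 >1
Interval (-6.0000, 0).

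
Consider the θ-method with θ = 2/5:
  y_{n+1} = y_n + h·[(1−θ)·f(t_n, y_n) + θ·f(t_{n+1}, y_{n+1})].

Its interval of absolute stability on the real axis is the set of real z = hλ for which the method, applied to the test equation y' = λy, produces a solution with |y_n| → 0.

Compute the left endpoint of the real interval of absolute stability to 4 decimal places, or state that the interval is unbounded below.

left endpoint -10.0000.

Test eqn y'=λy, z=hλ:
  y_{n+1} = y_n + z·[3/5·y_n + 2/5·y_{n+1}] ⇒ (1 − 2/5z)y_{n+1} = (1 + 3/5z)y_n
  R(z) = (1 + 3/5z)/(1 − 2/5z).

Find x<0 with |R(x)|<1.
x=-1.55: |R|=0.0432
R=−1: 1+3/5x = −1+2/5x ⇒ -1/5x=2 ⇒ x=2/(-1/5)=-10.0000
Confirm numerically:
  x=-9.777: |R|=0.99092 <1
  x=-6.353: |R|=0.79402 <1
  x=-5.238: |R|=0.69230 <1
  x=-10.475: |R|=1.01830 >1
  x=-10.304: |R|=1.01187 >1
Interval (-10.0000, 0).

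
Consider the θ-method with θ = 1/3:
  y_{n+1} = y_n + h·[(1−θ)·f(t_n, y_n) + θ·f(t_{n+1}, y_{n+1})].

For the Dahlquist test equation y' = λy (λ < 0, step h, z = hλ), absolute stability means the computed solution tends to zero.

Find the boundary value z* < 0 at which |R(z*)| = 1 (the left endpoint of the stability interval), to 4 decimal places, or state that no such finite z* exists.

z* = -6.0000.

With y'=λy (z=hλ):
  y_{n+1} = y_n + z·[2/3·y_n + 1/3·y_{n+1}] ⇒ (1 − 1/3z)y_{n+1} = (1 + 2/3z)y_n
  so R(z) = (1 + 2/3z)/(1 − 1/3z).

Find x<0 with |R(x)|<1.
x=-1.12: |R|=0.1845
R=−1: 1+2/3x = −1+1/3x ⇒ -1/3x=2 ⇒ x=2/(-1/3)=-6.0000
Confirm numerically:
  x=-5.649: |R|=0.95942 <1
  x=-4.956: |R|=0.86878 <1
  x=-4.875: |R|=0.85714 <1
  x=-6.241: |R|=1.02608 >1
  x=-6.145: |R|=1.01586 >1
Stable set (-6.0000, 0).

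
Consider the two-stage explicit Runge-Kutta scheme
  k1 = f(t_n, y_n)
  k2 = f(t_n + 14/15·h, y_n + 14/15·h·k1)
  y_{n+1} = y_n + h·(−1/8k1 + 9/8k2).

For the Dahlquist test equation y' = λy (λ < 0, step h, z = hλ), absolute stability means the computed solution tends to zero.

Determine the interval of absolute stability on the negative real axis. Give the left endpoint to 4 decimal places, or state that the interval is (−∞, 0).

z∈(-0.9524,0).

Test eqn y'=λy, z=hλ:
  k1=λy_n ⇒ h·k1=z·y_n;  k2=λ(1+14/15z)y_n ⇒ h·k2=z(1+14/15z)y_n
  y_{n+1}/y_n = 1 − 1/8z + 9/8z(1+14/15z) = 1 + z + 21/20z²
  so R(z) = 1 + z + 21/20z².

Find x<0 with |R(x)|<1.
x=-0.44: |R|=0.7633
R=1: x+21/20x²=0 ⇒ x=−20/21=-0.9524; min R=1−1/(4·21/20)=0.7619>−1
Confirm numerically:
  x=-0.917: |R|=0.96593 <1
  x=-0.707: |R|=0.81784 <1
  x=-0.400: |R|=0.76800 <1
  x=-1.042: |R|=1.09805 >1
  x=-1.023: |R|=1.07586 >1
So |R|<1 on (-0.9524, 0).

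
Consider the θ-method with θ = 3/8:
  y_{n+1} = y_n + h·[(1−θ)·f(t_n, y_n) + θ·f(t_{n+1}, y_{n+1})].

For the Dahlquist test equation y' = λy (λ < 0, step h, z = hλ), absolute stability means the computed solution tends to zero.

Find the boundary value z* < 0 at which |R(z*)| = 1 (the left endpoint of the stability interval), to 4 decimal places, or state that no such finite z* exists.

On y'=λy, z=hλ:
  y_{n+1} = y_n + z·[5/8·y_n + 3/8·y_{n+1}] ⇒ (1 − 3/8z)y_{n+1} = (1 + 5/8z)y_n
  ⇒ R(z) = (1 + 5/8z)/(1 − 3/8z).

Find x<0 with |R(x)|<1.
x=-1.66: |R|=0.0231
R=−1: 1+5/8x = −1+3/8x ⇒ -1/4x=2 ⇒ x=2/(-1/4)=-8.0000
Confirm numerically:
  x=-6.370: |R|=0.87975 <1
  x=-5.055: |R|=0.74574 <1
  x=-3.902: |R|=0.58409 <1
  x=-8.495: |R|=1.02957 >1
  x=-8.174: |R|=1.01070 >1
So |R|<1 on (-8.0000, 0).

left endpoint -8.0000.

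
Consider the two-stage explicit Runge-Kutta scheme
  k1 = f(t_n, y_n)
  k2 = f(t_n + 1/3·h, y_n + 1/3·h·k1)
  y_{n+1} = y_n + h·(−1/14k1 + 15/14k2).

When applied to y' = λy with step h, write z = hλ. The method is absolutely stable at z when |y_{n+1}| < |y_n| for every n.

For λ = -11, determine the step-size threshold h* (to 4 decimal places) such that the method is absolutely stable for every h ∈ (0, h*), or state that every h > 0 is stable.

Test eqn y'=λy, z=hλ:
  k1=λy_n ⇒ h·k1=z·y_n;  k2=λ(1+1/3z)y_n ⇒ h·k2=z(1+1/3z)y_n
  y_{n+1}/y_n = 1 − 1/14z + 15/14z(1+1/3z) = 1 + z + 5/14z²
  R(z) = 1 + z + 5/14z².

Find x<0 with |R(x)|<1.
x=-1.52: |R|=0.3051
R=1: x+5/14x²=0 ⇒ x=−14/5=-2.8000; min R=1−1/(4·5/14)=0.3000>−1
Confirm numerically:
  x=-2.235: |R|=0.54901 <1
  x=-1.988: |R|=0.42348 <1
  x=-1.217: |R|=0.31196 <1
  x=-3.094: |R|=1.32487 >1
  x=-3.018: |R|=1.23497 >1
  x=-3.005: |R|=1.22001 >1
Interval (-2.8000, 0).

(-2.8000,0); λ=-11 ⇒ h* = (14/5)/11 = 0.2545.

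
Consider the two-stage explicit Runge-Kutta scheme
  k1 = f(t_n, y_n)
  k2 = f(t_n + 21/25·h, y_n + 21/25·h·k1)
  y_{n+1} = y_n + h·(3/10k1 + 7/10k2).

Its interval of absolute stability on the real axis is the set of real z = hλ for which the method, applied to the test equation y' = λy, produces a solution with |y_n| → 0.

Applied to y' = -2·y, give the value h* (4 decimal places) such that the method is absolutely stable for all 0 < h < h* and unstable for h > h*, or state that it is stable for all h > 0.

(-1.7007,0); λ=-2 ⇒ h* = (250/147)/2 = 0.8503.

Set f=λy, z=hλ:
  k1=λy_n ⇒ h·k1=z·y_n;  k2=λ(1+21/25z)y_n ⇒ h·k2=z(1+21/25z)y_n
  y_{n+1}/y_n = 1 + 3/10z + 7/10z(1+21/25z) = 1 + z + 147/250z²
  R(z) = 1 + z + 147/250z².

Solve |R(x)|<1 on ℝ⁻.
x=-0.36: |R|=0.7162
R=1: x+147/250x²=0 ⇒ x=−250/147=-1.7007; min R=1−1/(4·147/250)=0.5748>−1
Confirm numerically:
  x=-1.276: |R|=0.68137 <1
  x=-1.007: |R|=0.58926 <1
  x=-0.966: |R|=0.58270 <1
  x=-0.844: |R|=0.57485 <1
  x=-2.200: |R|=1.64592 >1
  x=-2.024: |R|=1.38479 >1
  x=-1.993: |R|=1.34256 >1
Stable set (-1.7007, 0).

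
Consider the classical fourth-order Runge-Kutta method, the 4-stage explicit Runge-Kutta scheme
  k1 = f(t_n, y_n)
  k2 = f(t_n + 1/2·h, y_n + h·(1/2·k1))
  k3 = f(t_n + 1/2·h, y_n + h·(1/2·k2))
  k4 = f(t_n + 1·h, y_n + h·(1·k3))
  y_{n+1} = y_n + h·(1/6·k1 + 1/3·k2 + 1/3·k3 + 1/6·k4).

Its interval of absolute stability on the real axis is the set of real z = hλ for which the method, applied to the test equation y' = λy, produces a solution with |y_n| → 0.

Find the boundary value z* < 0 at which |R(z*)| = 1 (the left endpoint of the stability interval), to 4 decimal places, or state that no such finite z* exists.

With y'=λy (z=hλ):
  order 4, 4-stage ⇒ R(z)=1+z+z^2/2+z^3/6+z^4/24
  (e.g. R(-0.32)=0.72618, |R|=0.72618)

Boundary: |R(x)|=1, x<0.
x=-0.32: |R|=0.7262
|R(-3)|=1.3750 |R(-2.34)|=0.5116 |R(-1.9)|=0.3048
Bisect:
  x_lo=-3.5494 |R|=2.9102  x_hi=-0.0592 |R|=0.9425
  mid=-1.80431 |R|=0.28606 →hi
  mid=-2.67687 |R|=0.84846 →hi
  mid=-3.11314 |R|=1.61778 →lo
  mid=-2.89500 |R|=1.17841 →lo
  mid=-2.78594 |R|=1.00097 →lo
  mid=-2.73140 |R|=0.92174 →hi
  mid=-2.75867 |R|=0.96059 →hi
  mid=-2.77230 |R|=0.98059 →hi
  mid=-2.77912 |R|=0.99073 →hi
  mid=-2.78253 |R|=0.99584 →hi
  ...
  [-2.78530,-2.78508] ⇒ x*=-2.7853
Interval (-2.7853, 0).

left endpoint -2.7853.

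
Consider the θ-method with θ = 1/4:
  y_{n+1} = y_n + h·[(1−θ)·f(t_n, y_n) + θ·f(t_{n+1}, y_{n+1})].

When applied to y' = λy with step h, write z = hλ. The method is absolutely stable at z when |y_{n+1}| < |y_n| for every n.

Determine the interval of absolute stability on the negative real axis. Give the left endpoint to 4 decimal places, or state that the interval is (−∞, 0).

z∈(-4.0000,0).

On y'=λy, z=hλ:
  y_{n+1} = y_n + z·[3/4·y_n + 1/4·y_{n+1}] ⇒ (1 − 1/4z)y_{n+1} = (1 + 3/4z)y_n
  Hence R(z) = (1 + 3/4z)/(1 − 1/4z).

Find x<0 with |R(x)|<1.
x=-0.79: |R|=0.3403
R=−1: 1+3/4x = −1+1/4x ⇒ -1/2x=2 ⇒ x=2/(-1/2)=-4.0000
Confirm numerically:
  x=-2.791: |R|=0.64394 <1
  x=-2.470: |R|=0.52705 <1
  x=-2.345: |R|=0.47833 <1
  x=-2.274: |R|=0.44979 <1
  x=-4.563: |R|=1.13150 >1
  x=-4.539: |R|=1.12624 >1
  x=-4.231: |R|=1.05613 >1
Stable set (-4.0000, 0).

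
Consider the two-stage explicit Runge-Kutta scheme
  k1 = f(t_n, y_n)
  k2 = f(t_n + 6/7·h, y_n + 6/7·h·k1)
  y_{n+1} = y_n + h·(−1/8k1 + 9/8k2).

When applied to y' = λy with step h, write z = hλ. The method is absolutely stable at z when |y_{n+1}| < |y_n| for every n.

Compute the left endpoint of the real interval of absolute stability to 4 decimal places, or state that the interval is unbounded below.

Set f=λy, z=hλ:
  k1=λy_n ⇒ h·k1=z·y_n;  k2=λ(1+6/7z)y_n ⇒ h·k2=z(1+6/7z)y_n
  y_{n+1}/y_n = 1 − 1/8z + 9/8z(1+6/7z) = 1 + z + 27/28z²
  Hence R(z) = 1 + z + 27/28z².

Find x<0 with |R(x)|<1.
x=-1.43: |R|=1.5419
R=1: x+27/28x²=0 ⇒ x=−28/27=-1.0370; min R=1−1/(4·27/28)=0.7407>−1
Confirm numerically:
  x=-0.936: |R|=0.90881 <1
  x=-0.641: |R|=0.75521 <1
  x=-0.482: |R|=0.74203 <1
  x=-1.623: |R|=1.91705 >1
  x=-1.259: |R|=1.26947 >1
So |R|<1 on (-1.0370, 0).

z* = -1.0370.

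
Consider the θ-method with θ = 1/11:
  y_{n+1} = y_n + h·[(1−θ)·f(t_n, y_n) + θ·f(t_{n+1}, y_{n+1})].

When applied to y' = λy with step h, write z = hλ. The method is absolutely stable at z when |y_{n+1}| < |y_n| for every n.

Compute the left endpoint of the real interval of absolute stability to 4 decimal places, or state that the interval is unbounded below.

On y'=λy, z=hλ:
  y_{n+1} = y_n + z·[10/11·y_n + 1/11·y_{n+1}] ⇒ (1 − 1/11z)y_{n+1} = (1 + 10/11z)y_n
  ⇒ R(z) = (1 + 10/11z)/(1 − 1/11z).

Solve |R(x)|<1 on ℝ⁻.
x=-0.85: |R|=0.2110
R=−1: 1+10/11x = −1+1/11x ⇒ -9/11x=2 ⇒ x=2/(-9/11)=-2.4444
Confirm numerically:
  x=-1.602: |R|=0.39835 <1
  x=-1.566: |R|=0.37084 <1
  x=-1.308: |R|=0.16900 <1
  x=-1.069: |R|=0.02569 <1
  x=-2.726: |R|=1.18461 >1
  x=-2.638: |R|=1.12773 >1
Stable set (-2.4444, 0).

z* = -2.4444.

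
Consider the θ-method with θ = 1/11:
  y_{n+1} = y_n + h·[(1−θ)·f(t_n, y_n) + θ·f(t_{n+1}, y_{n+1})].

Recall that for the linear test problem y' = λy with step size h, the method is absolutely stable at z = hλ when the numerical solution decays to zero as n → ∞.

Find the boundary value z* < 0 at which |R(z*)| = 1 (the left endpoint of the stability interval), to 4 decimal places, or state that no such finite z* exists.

left endpoint -2.4444.

On y'=λy, z=hλ:
  y_{n+1} = y_n + z·[10/11·y_n + 1/11·y_{n+1}] ⇒ (1 − 1/11z)y_{n+1} = (1 + 10/11z)y_n
  so R(z) = (1 + 10/11z)/(1 − 1/11z).

Find x<0 with |R(x)|<1.
x=-1.06: |R|=0.0332
R=−1: 1+10/11x = −1+1/11x ⇒ -9/11x=2 ⇒ x=2/(-9/11)=-2.4444
Confirm numerically:
  x=-1.859: |R|=0.59025 <1
  x=-1.651: |R|=0.43554 <1
  x=-1.292: |R|=0.15620 <1
  x=-0.992: |R|=0.09006 <1
  x=-2.726: |R|=1.18461 >1
  x=-2.639: |R|=1.12838 >1
  x=-2.613: |R|=1.11144 >1
Interval (-2.4444, 0).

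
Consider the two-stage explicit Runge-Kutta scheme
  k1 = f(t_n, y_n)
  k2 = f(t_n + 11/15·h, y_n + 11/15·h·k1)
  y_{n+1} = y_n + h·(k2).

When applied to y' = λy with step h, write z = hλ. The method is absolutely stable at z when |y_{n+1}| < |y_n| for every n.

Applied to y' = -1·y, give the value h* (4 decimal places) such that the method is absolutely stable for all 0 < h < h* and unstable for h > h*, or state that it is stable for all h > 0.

Test eqn y'=λy, z=hλ:
  k1=λy_n ⇒ h·k1=z·y_n;  k2=λ(1+11/15z)y_n ⇒ h·k2=z(1+11/15z)y_n
  y_{n+1}/y_n = 1 + z(1+11/15z) = 1 + z + 11/15z²
  ⇒ R(z) = 1 + z + 11/15z².

Boundary: |R(x)|=1, x<0.
x=-0.52: |R|=0.6783
R=1: x+11/15x²=0 ⇒ x=−15/11=-1.3636; min R=1−1/(4·11/15)=0.6591>−1
Confirm numerically:
  x=-1.260: |R|=0.90424 <1
  x=-1.213: |R|=0.86600 <1
  x=-0.622: |R|=0.66171 <1
  x=-1.838: |R|=1.63938 >1
  x=-1.496: |R|=1.14521 >1
So |R|<1 on (-1.3636, 0).

(-1.3636,0); λ=-1 ⇒ h* = (15/11)/1 = 1.3636.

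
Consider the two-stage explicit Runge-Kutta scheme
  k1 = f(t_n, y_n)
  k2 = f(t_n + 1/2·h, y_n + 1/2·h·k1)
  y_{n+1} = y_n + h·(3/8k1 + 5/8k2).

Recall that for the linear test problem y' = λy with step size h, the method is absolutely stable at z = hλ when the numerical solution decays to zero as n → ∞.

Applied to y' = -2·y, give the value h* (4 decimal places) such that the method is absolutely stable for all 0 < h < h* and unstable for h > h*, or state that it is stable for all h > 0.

(-3.2000,0); λ=-2 ⇒ h* = (16/5)/2 = 1.6000.

Set f=λy, z=hλ:
  k1=λy_n ⇒ h·k1=z·y_n;  k2=λ(1+1/2z)y_n ⇒ h·k2=z(1+1/2z)y_n
  y_{n+1}/y_n = 1 + 3/8z + 5/8z(1+1/2z) = 1 + z + 5/16z²
  so R(z) = 1 + z + 5/16z².

Find x<0 with |R(x)|<1.
x=-1.41: |R|=0.2113
R=1: x+5/16x²=0 ⇒ x=−16/5=-3.2000; min R=1−1/(4·5/16)=0.2000>−1
Confirm numerically:
  x=-2.429: |R|=0.41476 <1
  x=-2.333: |R|=0.36790 <1
  x=-2.137: |R|=0.29012 <1
  x=-1.846: |R|=0.21891 <1
  x=-3.576: |R|=1.42018 >1
  x=-3.325: |R|=1.12988 >1
Interval (-3.2000, 0).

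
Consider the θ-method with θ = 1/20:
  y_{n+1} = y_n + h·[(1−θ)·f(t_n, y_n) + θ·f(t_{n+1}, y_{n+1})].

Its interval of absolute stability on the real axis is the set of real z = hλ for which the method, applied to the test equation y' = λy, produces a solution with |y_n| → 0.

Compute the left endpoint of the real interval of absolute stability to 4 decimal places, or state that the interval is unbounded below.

With y'=λy (z=hλ):
  y_{n+1} = y_n + z·[19/20·y_n + 1/20·y_{n+1}] ⇒ (1 − 1/20z)y_{n+1} = (1 + 19/20z)y_n
  Hence R(z) = (1 + 19/20z)/(1 − 1/20z).

Solve |R(x)|<1 on ℝ⁻.
x=-0.65: |R|=0.3705
R=−1: 1+19/20x = −1+1/20x ⇒ -9/10x=2 ⇒ x=2/(-9/10)=-2.2222
Confirm numerically:
  x=-1.505: |R|=0.39967 <1
  x=-1.359: |R|=0.27253 <1
  x=-1.274: |R|=0.19771 <1
  x=-1.246: |R|=0.17293 <1
  x=-2.527: |R|=1.24353 >1
  x=-2.297: |R|=1.06037 >1
Stable set (-2.2222, 0).

left endpoint -2.2222.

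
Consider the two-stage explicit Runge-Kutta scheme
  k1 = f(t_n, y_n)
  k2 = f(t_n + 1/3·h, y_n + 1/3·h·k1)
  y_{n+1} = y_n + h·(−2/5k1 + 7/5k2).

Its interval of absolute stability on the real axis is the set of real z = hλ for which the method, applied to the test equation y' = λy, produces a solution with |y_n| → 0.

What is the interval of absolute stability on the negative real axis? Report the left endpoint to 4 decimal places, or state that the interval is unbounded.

Test eqn y'=λy, z=hλ:
  k1=λy_n ⇒ h·k1=z·y_n;  k2=λ(1+1/3z)y_n ⇒ h·k2=z(1+1/3z)y_n
  y_{n+1}/y_n = 1 − 2/5z + 7/5z(1+1/3z) = 1 + z + 7/15z²
  so R(z) = 1 + z + 7/15z².

Find x<0 with |R(x)|<1.
x=-1.75: |R|=0.6792
R=1: x+7/15x²=0 ⇒ x=−15/7=-2.1429; min R=1−1/(4·7/15)=0.4643>−1
Confirm numerically:
  x=-1.627: |R|=0.60833 <1
  x=-1.274: |R|=0.48344 <1
  x=-1.187: |R|=0.47052 <1
  x=-0.894: |R|=0.47898 <1
  x=-2.560: |R|=1.49835 >1
  x=-2.435: |R|=1.33197 >1
So |R|<1 on (-2.1429, 0).

z∈(-2.1429,0).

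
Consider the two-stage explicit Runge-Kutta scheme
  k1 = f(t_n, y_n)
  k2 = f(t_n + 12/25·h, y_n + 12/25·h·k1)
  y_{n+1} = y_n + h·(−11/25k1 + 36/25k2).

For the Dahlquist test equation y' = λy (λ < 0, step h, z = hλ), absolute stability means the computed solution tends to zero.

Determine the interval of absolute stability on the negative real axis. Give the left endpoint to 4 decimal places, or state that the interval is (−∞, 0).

z∈(-1.4468,0).

Test eqn y'=λy, z=hλ:
  k1=λy_n ⇒ h·k1=z·y_n;  k2=λ(1+12/25z)y_n ⇒ h·k2=z(1+12/25z)y_n
  y_{n+1}/y_n = 1 − 11/25z + 36/25z(1+12/25z) = 1 + z + 432/625z²
  R(z) = 1 + z + 432/625z².

Boundary: |R(x)|=1, x<0.
x=-0.55: |R|=0.6591
R=1: x+432/625x²=0 ⇒ x=−625/432=-1.4468; min R=1−1/(4·432/625)=0.6383>−1
Confirm numerically:
  x=-1.188: |R|=0.78752 <1
  x=-1.011: |R|=0.69549 <1
  x=-0.730: |R|=0.63834 <1
  x=-1.924: |R|=1.63467 >1
  x=-1.569: |R|=1.13257 >1
So |R|<1 on (-1.4468, 0).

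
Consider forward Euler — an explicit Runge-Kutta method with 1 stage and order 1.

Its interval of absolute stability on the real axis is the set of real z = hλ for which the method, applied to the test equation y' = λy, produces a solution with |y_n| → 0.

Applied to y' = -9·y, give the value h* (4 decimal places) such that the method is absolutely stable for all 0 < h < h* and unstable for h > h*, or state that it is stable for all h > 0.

(-2.0000,0); λ=-9 ⇒ h* = 0.2222.

On y'=λy, z=hλ:
  order 1, 1-stage ⇒ R(z)=1+z
  (e.g. R(-0.87)=0.13000, |R|=0.13000)

Boundary: |R(x)|=1, x<0.
x=-0.87: |R|=0.1300
|R(-1.41)|=0.4100 |R(-0.72)|=0.2800 |R(-0.59)|=0.4100
Bisect:
  x_lo=-2.8108 |R|=1.8108  x_hi=-0.0569 |R|=0.9431
  mid=-1.43384 |R|=0.43384 →hi
  mid=-2.12230 |R|=1.12230 →lo
  mid=-1.77807 |R|=0.77807 →hi
  mid=-1.95019 |R|=0.95019 →hi
  mid=-2.03625 |R|=1.03625 →lo
  mid=-1.99322 |R|=0.99322 →hi
  mid=-2.01473 |R|=1.01473 →lo
  ...
  [-2.00011,-1.99994] ⇒ x*=-2.0000
Interval (-2.0000, 0).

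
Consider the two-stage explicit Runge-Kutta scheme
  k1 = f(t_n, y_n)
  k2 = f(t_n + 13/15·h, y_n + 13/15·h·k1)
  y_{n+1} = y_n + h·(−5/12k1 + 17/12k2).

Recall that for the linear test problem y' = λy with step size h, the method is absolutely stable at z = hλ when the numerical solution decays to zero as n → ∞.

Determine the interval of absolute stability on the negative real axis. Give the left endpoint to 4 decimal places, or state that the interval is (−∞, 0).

With y'=λy (z=hλ):
  k1=λy_n ⇒ h·k1=z·y_n;  k2=λ(1+13/15z)y_n ⇒ h·k2=z(1+13/15z)y_n
  y_{n+1}/y_n = 1 − 5/12z + 17/12z(1+13/15z) = 1 + z + 221/180z²
  R(z) = 1 + z + 221/180z².

Solve |R(x)|<1 on ℝ⁻.
x=-0.59: |R|=0.8374
R=1: x+221/180x²=0 ⇒ x=−180/221=-0.8145; min R=1−1/(4·221/180)=0.7964>−1
Confirm numerically:
  x=-0.704: |R|=0.90451 <1
  x=-0.585: |R|=0.83518 <1
  x=-0.497: |R|=0.80627 <1
  x=-0.433: |R|=0.79719 <1
  x=-1.288: |R|=1.74881 >1
  x=-1.170: |R|=1.51071 >1
  x=-1.124: |R|=1.42714 >1
So |R|<1 on (-0.8145, 0).

z∈(-0.8145,0).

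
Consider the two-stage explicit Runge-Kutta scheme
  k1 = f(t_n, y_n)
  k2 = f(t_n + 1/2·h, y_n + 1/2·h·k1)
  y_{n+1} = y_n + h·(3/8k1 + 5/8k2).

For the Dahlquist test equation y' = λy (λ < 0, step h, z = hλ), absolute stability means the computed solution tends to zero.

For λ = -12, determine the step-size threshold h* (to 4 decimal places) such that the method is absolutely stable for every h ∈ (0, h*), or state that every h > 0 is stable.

Set f=λy, z=hλ:
  k1=λy_n ⇒ h·k1=z·y_n;  k2=λ(1+1/2z)y_n ⇒ h·k2=z(1+1/2z)y_n
  y_{n+1}/y_n = 1 + 3/8z + 5/8z(1+1/2z) = 1 + z + 5/16z²
  ⇒ R(z) = 1 + z + 5/16z².

Solve |R(x)|<1 on ℝ⁻.
x=-1.02: |R|=0.3051
R=1: x+5/16x²=0 ⇒ x=−16/5=-3.2000; min R=1−1/(4·5/16)=0.2000>−1
Confirm numerically:
  x=-2.790: |R|=0.64253 <1
  x=-2.752: |R|=0.61472 <1
  x=-1.949: |R|=0.23806 <1
  x=-1.769: |R|=0.20893 <1
  x=-3.442: |R|=1.26030 >1
  x=-3.334: |R|=1.13961 >1
Stable set (-3.2000, 0).

(-3.2000,0); λ=-12 ⇒ h* = (16/5)/12 = 0.2667.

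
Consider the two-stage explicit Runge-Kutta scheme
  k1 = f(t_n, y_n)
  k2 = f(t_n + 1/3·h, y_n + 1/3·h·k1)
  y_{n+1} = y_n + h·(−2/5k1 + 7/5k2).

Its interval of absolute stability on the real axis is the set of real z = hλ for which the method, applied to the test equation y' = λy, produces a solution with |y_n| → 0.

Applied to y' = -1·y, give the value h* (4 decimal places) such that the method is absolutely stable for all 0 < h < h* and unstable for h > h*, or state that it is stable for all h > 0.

On y'=λy, z=hλ:
  k1=λy_n ⇒ h·k1=z·y_n;  k2=λ(1+1/3z)y_n ⇒ h·k2=z(1+1/3z)y_n
  y_{n+1}/y_n = 1 − 2/5z + 7/5z(1+1/3z) = 1 + z + 7/15z²
  so R(z) = 1 + z + 7/15z².

Need |R(x)|<1, x<0.
x=-0.6: |R|=0.5680
R=1: x+7/15x²=0 ⇒ x=−15/7=-2.1429; min R=1−1/(4·7/15)=0.4643>−1
Confirm numerically:
  x=-2.053: |R|=0.91391 <1
  x=-1.417: |R|=0.52001 <1
  x=-1.416: |R|=0.51969 <1
  x=-1.082: |R|=0.46434 <1
  x=-2.473: |R|=1.38101 >1
  x=-2.426: |R|=1.32056 >1
  x=-2.361: |R|=1.24035 >1
Interval (-2.1429, 0).

(-2.1429,0); λ=-1 ⇒ h* = (15/7)/1 = 2.1429.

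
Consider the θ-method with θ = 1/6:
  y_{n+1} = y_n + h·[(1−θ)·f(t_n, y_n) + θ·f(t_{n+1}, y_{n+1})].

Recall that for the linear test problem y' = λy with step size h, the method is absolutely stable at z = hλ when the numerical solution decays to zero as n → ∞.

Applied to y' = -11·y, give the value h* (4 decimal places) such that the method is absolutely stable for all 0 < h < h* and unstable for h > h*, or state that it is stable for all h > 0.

Test eqn y'=λy, z=hλ:
  y_{n+1} = y_n + z·[5/6·y_n + 1/6·y_{n+1}] ⇒ (1 − 1/6z)y_{n+1} = (1 + 5/6z)y_n
  ⇒ R(z) = (1 + 5/6z)/(1 − 1/6z).

Need |R(x)|<1, x<0.
x=-1.13: |R|=0.0491
R=−1: 1+5/6x = −1+1/6x ⇒ -2/3x=2 ⇒ x=2/(-2/3)=-3.0000
Confirm numerically:
  x=-2.159: |R|=0.58769 <1
  x=-1.771: |R|=0.36739 <1
  x=-1.652: |R|=0.29535 <1
  x=-3.590: |R|=1.24609 >1
  x=-3.375: |R|=1.16000 >1
  x=-3.028: |R|=1.01241 >1
So |R|<1 on (-3.0000, 0).

(-3.0000,0); λ=-11 ⇒ h* = (3)/11 = 0.2727.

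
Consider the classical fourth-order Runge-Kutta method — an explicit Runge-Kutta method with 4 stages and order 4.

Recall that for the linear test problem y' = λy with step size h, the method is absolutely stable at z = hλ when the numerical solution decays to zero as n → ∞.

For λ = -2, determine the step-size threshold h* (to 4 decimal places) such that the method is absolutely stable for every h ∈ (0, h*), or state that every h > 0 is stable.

Set f=λy, z=hλ:
  order 4, 4-stage ⇒ R(z)=1+z+z^2/2+z^3/6+z^4/24
  (e.g. R(-0.7)=0.49784, |R|=0.49784)

Find x<0 with |R(x)|<1.
x=-0.7: |R|=0.4978
|R(-1.51)|=0.2728 |R(-1.48)|=0.2748 |R(-1.19)|=0.3207
Bisect:
  x_lo=-3.6655 |R|=3.3662  x_hi=-0.1135 |R|=0.8927
  mid=-1.88953 |R|=0.30239 →hi
  mid=-2.77753 |R|=0.98836 →hi
  mid=-3.22153 |R|=1.88314 →lo
  mid=-2.99953 |R|=1.37407 →lo
  mid=-2.88853 |R|=1.16714 →lo
  mid=-2.83303 |R|=1.07439 →lo
  mid=-2.80528 |R|=1.03056 →lo
  mid=-2.79141 |R|=1.00926 →lo
  mid=-2.78447 |R|=0.99876 →hi
  ...
  [-2.78534,-2.78512] ⇒ x*=-2.7853
Interval (-2.7853, 0).

(-2.7853,0); λ=-2 ⇒ h* = 1.3926.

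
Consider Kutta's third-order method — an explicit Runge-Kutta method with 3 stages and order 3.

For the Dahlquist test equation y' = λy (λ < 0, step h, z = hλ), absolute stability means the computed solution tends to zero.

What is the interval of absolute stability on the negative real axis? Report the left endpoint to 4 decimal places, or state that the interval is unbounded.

z∈(-2.5127,0).

Set f=λy, z=hλ:
  order 3, 3-stage ⇒ R(z)=1+z+z^2/2+z^3/6
  (e.g. R(-1.54)=0.03709, |R|=0.03709)

Need |R(x)|<1, x<0.
x=-1.54: |R|=0.0371
|R(-1.29)|=0.1843 |R(-0.71)|=0.4824 |R(-0.55)|=0.5735
Bisect:
  x_lo=-3.2330 |R|=2.6390  x_hi=-0.0864 |R|=0.9172
  mid=-1.65973 |R|=0.04439 →hi
  mid=-2.44639 |R|=0.89417 →hi
  mid=-2.83972 |R|=1.62429 →lo
  mid=-2.64305 |R|=1.22746 →lo
  mid=-2.54472 |R|=1.05335 →lo
  mid=-2.49555 |R|=0.97195 →hi
  mid=-2.52014 |R|=1.01219 →lo
  mid=-2.50784 |R|=0.99196 →hi
  mid=-2.51399 |R|=1.00205 →lo
  ...
  [-2.51284,-2.51265] ⇒ x*=-2.5127
Interval (-2.5127, 0).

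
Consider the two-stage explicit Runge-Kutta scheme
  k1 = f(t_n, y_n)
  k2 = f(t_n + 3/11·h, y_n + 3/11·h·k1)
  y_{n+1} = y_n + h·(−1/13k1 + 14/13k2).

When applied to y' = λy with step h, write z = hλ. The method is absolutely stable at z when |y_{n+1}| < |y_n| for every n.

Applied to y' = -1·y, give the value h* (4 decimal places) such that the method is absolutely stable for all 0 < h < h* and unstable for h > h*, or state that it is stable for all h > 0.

(-3.4048,0); λ=-1 ⇒ h* = (143/42)/1 = 3.4048.

With y'=λy (z=hλ):
  k1=λy_n ⇒ h·k1=z·y_n;  k2=λ(1+3/11z)y_n ⇒ h·k2=z(1+3/11z)y_n
  y_{n+1}/y_n = 1 − 1/13z + 14/13z(1+3/11z) = 1 + z + 42/143z²
  so R(z) = 1 + z + 42/143z².

Need |R(x)|<1, x<0.
x=-1.3: |R|=0.1964
R=1: x+42/143x²=0 ⇒ x=−143/42=-3.4048; min R=1−1/(4·42/143)=0.1488>−1
Confirm numerically:
  x=-3.009: |R|=0.65024 <1
  x=-2.005: |R|=0.17571 <1
  x=-1.436: |R|=0.16965 <1
  x=-3.976: |R|=1.66708 >1
  x=-3.853: |R|=1.50725 >1
  x=-3.850: |R|=1.50346 >1
So |R|<1 on (-3.4048, 0).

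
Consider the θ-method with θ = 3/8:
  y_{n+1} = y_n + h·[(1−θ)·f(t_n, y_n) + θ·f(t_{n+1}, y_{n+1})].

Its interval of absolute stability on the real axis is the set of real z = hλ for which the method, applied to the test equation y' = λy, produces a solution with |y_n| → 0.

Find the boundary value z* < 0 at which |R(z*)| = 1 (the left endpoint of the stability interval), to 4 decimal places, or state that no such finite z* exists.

left endpoint -8.0000.

Test eqn y'=λy, z=hλ:
  y_{n+1} = y_n + z·[5/8·y_n + 3/8·y_{n+1}] ⇒ (1 − 3/8z)y_{n+1} = (1 + 5/8z)y_n
  so R(z) = (1 + 5/8z)/(1 − 3/8z).

Find x<0 with |R(x)|<1.
x=-1.63: |R|=0.0116
R=−1: 1+5/8x = −1+3/8x ⇒ -1/4x=2 ⇒ x=2/(-1/4)=-8.0000
Confirm numerically:
  x=-7.352: |R|=0.95688 <1
  x=-6.085: |R|=0.85412 <1
  x=-5.085: |R|=0.74930 <1
  x=-8.569: |R|=1.03376 >1
  x=-8.558: |R|=1.03314 >1
  x=-8.118: |R|=1.00729 >1
Stable set (-8.0000, 0).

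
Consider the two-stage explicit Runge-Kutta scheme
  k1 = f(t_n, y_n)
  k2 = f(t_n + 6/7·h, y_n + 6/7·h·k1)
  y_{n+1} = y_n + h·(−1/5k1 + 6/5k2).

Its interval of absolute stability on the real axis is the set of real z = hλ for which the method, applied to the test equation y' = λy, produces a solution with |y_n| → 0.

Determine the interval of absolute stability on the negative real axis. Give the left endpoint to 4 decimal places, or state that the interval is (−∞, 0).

Test eqn y'=λy, z=hλ:
  k1=λy_n ⇒ h·k1=z·y_n;  k2=λ(1+6/7z)y_n ⇒ h·k2=z(1+6/7z)y_n
  y_{n+1}/y_n = 1 − 1/5z + 6/5z(1+6/7z) = 1 + z + 36/35z²
  so R(z) = 1 + z + 36/35z².

Boundary: |R(x)|=1, x<0.
x=-0.35: |R|=0.7760
R=1: x+36/35x²=0 ⇒ x=−35/36=-0.9722; min R=1−1/(4·36/35)=0.7569>−1
Confirm numerically:
  x=-0.899: |R|=0.93229 <1
  x=-0.898: |R|=0.93144 <1
  x=-0.691: |R|=0.80012 <1
  x=-1.545: |R|=1.91023 >1
  x=-1.308: |R|=1.45175 >1
Interval (-0.9722, 0).

z∈(-0.9722,0).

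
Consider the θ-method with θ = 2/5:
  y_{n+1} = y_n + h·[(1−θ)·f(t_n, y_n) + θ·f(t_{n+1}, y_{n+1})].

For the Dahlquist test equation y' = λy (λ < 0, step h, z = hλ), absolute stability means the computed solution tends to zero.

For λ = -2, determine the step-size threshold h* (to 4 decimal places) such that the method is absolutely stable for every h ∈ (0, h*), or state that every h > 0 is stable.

On y'=λy, z=hλ:
  y_{n+1} = y_n + z·[3/5·y_n + 2/5·y_{n+1}] ⇒ (1 − 2/5z)y_{n+1} = (1 + 3/5z)y_n
  ⇒ R(z) = (1 + 3/5z)/(1 − 2/5z).

Find x<0 with |R(x)|<1.
x=-0.61: |R|=0.5096
R=−1: 1+3/5x = −1+2/5x ⇒ -1/5x=2 ⇒ x=2/(-1/5)=-10.0000
Confirm numerically:
  x=-9.918: |R|=0.99670 <1
  x=-6.600: |R|=0.81319 <1
  x=-5.647: |R|=0.73285 <1
  x=-10.453: |R|=1.01749 >1
  x=-10.068: |R|=1.00271 >1
  x=-10.030: |R|=1.00120 >1
So |R|<1 on (-10.0000, 0).

(-10.0000,0); λ=-2 ⇒ h* = (10)/2 = 5.0000.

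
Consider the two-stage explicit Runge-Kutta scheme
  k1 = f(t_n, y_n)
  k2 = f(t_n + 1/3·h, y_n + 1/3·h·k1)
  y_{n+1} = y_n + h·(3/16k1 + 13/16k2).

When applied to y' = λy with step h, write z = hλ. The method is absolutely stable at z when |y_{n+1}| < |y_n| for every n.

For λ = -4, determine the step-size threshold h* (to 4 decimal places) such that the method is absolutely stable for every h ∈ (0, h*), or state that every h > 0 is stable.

(-3.6923,0); λ=-4 ⇒ h* = (48/13)/4 = 0.9231.

With y'=λy (z=hλ):
  k1=λy_n ⇒ h·k1=z·y_n;  k2=λ(1+1/3z)y_n ⇒ h·k2=z(1+1/3z)y_n
  y_{n+1}/y_n = 1 + 3/16z + 13/16z(1+1/3z) = 1 + z + 13/48z²
  so R(z) = 1 + z + 13/48z².

Solve |R(x)|<1 on ℝ⁻.
x=-0.58: |R|=0.5111
R=1: x+13/48x²=0 ⇒ x=−48/13=-3.6923; min R=1−1/(4·13/48)=0.0769>−1
Confirm numerically:
  x=-3.545: |R|=0.85857 <1
  x=-2.949: |R|=0.40633 <1
  x=-2.723: |R|=0.28516 <1
  x=-1.590: |R|=0.09469 <1
  x=-3.912: |R|=1.23276 >1
  x=-3.886: |R|=1.20385 >1
  x=-3.715: |R|=1.02283 >1
Stable set (-3.6923, 0).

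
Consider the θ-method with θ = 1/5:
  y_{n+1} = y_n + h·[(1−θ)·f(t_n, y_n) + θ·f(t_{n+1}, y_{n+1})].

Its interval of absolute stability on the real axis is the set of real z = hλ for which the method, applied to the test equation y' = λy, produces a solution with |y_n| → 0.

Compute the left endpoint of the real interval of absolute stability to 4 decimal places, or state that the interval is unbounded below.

On y'=λy, z=hλ:
  y_{n+1} = y_n + z·[4/5·y_n + 1/5·y_{n+1}] ⇒ (1 − 1/5z)y_{n+1} = (1 + 4/5z)y_n
  Hence R(z) = (1 + 4/5z)/(1 − 1/5z).

Solve |R(x)|<1 on ℝ⁻.
x=-1.32: |R|=0.0443
R=−1: 1+4/5x = −1+1/5x ⇒ -3/5x=2 ⇒ x=2/(-3/5)=-3.3333
Confirm numerically:
  x=-3.199: |R|=0.95085 <1
  x=-2.516: |R|=0.67376 <1
  x=-1.738: |R|=0.28970 <1
  x=-3.745: |R|=1.14122 >1
  x=-3.470: |R|=1.04841 >1
So |R|<1 on (-3.3333, 0).

z* = -3.3333.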